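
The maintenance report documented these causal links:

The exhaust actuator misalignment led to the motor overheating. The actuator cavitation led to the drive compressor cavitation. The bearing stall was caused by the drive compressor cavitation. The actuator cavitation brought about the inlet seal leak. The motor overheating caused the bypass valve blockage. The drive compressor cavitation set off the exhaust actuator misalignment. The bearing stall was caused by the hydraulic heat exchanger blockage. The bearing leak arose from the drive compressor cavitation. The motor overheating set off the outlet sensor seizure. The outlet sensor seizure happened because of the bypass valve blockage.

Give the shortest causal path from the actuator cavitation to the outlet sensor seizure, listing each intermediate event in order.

the actuator cavitation → the drive compressor cavitation
the drive compressor cavitation → the exhaust actuator misalignment
the exhaust actuator misalignment → the motor overheating
the motor overheating → the outlet sensor seizure
Length: 4 steps.

the actuator cavitation → the drive compressor cavitation → the exhaust actuator misalignment → the motor overheating → the outlet sensor seizure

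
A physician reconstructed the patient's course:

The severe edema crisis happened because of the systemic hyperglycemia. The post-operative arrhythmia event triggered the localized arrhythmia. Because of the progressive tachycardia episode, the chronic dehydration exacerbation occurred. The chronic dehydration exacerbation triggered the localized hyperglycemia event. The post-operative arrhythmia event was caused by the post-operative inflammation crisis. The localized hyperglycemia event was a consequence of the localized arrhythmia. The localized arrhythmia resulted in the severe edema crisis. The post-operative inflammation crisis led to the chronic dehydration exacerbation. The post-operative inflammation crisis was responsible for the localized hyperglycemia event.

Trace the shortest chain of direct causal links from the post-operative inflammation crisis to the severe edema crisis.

the post-operative inflammation crisis → the post-operative arrhythmia event
the post-operative arrhythmia event → the localized arrhythmia
the localized arrhythmia → the severe edema crisis
Length: 3 steps.

the post-operative inflammation crisis → the post-operative arrhythmia event → the localized arrhythmia → the severe edema crisis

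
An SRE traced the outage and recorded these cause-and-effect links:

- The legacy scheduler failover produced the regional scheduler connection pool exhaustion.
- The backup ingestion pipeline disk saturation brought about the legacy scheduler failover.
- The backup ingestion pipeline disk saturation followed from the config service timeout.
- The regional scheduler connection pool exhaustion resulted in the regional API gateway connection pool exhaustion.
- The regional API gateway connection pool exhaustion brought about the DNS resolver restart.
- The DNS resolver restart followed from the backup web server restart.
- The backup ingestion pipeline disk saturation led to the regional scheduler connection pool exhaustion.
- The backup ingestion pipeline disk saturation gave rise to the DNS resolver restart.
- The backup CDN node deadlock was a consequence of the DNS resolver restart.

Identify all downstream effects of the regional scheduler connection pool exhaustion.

Direct effects: the regional API gateway connection pool exhaustion.
2 steps out: the DNS resolver restart.
3 steps out: the backup CDN node deadlock.
Not reachable from it: the config service timeout, the backup ingestion pipeline disk saturation, the legacy scheduler failover, the backup web server restart.

the DNS resolver restart, the backup CDN node deadlock, the regional API gateway connection pool exhaustion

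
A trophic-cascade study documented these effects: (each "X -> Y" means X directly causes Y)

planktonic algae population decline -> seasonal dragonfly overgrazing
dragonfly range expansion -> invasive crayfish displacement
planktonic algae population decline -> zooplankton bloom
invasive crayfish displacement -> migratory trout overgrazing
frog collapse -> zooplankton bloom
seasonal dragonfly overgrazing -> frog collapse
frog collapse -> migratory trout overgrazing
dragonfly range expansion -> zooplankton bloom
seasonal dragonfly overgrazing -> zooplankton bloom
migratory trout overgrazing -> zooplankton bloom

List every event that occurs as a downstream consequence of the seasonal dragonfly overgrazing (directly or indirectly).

the frog collapse, the migratory trout overgrazing, the zooplankton bloom

Direct effects: the frog collapse, the zooplankton bloom.
2 steps out: the migratory trout overgrazing.
Not reachable from it: the dragonfly range expansion, the planktonic algae population decline, the invasive crayfish displacement.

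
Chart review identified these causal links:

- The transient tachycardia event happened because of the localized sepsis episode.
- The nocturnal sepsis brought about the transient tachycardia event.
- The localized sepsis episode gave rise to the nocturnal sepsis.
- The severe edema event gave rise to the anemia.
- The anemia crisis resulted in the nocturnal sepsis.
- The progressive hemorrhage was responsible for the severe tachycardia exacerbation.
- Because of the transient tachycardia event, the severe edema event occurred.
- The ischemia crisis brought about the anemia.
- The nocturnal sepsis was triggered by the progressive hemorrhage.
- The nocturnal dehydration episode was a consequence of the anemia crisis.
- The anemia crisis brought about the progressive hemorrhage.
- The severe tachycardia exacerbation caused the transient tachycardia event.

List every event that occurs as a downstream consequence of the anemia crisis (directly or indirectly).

Direct effects: the nocturnal dehydration episode, the progressive hemorrhage, the nocturnal sepsis.
2 steps out: the severe tachycardia exacerbation, the transient tachycardia event.
3 steps out: the severe edema event.
4 steps out: the anemia.
Not reachable from it: the ischemia crisis, the localized sepsis episode.

the anemia, the nocturnal dehydration episode, the nocturnal sepsis, the progressive hemorrhage, the severe edema event, the severe tachycardia exacerbation, the transient tachycardia event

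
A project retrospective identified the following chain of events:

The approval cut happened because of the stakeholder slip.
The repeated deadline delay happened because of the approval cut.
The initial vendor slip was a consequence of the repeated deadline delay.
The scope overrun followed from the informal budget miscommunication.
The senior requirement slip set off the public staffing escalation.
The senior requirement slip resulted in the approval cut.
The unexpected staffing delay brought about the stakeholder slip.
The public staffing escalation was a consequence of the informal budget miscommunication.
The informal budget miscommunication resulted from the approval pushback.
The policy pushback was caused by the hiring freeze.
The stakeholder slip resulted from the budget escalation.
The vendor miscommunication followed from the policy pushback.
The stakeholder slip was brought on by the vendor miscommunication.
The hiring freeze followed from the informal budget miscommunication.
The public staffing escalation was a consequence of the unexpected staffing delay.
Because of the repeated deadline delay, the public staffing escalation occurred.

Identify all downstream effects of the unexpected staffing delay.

the approval cut, the initial vendor slip, the public staffing escalation, the repeated deadline delay, the stakeholder slip

Direct effects: the stakeholder slip, the public staffing escalation.
2 steps out: the approval cut.
3 steps out: the repeated deadline delay.
4 steps out: the initial vendor slip.
Not reachable from it: the approval pushback, the budget escalation, the senior requirement slip, the informal budget miscommunication, the hiring freeze, the scope overrun, the policy pushback, the vendor miscommunication.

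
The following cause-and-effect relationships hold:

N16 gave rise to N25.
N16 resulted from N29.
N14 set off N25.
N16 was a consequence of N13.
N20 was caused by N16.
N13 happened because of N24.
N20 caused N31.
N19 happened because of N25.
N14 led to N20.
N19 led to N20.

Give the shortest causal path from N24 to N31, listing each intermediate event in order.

N24 → N13
N13 → N16
N16 → N20
N20 → N31
Length: 4 steps.

N24 → N13 → N16 → N20 → N31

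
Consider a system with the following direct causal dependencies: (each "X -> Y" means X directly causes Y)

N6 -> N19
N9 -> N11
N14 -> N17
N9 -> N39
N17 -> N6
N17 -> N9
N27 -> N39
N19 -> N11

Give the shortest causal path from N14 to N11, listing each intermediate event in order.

N14 → N17
N17 → N9
N9 → N11
Length: 3 steps.

N14 → N17 → N9 → N11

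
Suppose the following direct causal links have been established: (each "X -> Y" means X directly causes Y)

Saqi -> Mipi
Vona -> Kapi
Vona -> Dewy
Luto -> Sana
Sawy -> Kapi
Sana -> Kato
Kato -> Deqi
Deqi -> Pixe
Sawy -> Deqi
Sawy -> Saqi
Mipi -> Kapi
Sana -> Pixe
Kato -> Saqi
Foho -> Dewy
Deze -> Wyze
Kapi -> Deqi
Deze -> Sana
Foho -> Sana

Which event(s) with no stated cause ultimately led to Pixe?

Deze, Foho, Luto, Sawy, Vona

Tracing upstream from Pixe: Pixe ← Sana ← Foho.
A separate upstream branch: Pixe ← Sana ← Luto.
A separate upstream branch: Pixe ← Sana ← Deze.
A separate upstream branch: Pixe ← Deqi ← Sawy.
A separate upstream branch: Pixe ← Deqi ← Kapi ← Vona.
Each of those chain origins has no stated cause.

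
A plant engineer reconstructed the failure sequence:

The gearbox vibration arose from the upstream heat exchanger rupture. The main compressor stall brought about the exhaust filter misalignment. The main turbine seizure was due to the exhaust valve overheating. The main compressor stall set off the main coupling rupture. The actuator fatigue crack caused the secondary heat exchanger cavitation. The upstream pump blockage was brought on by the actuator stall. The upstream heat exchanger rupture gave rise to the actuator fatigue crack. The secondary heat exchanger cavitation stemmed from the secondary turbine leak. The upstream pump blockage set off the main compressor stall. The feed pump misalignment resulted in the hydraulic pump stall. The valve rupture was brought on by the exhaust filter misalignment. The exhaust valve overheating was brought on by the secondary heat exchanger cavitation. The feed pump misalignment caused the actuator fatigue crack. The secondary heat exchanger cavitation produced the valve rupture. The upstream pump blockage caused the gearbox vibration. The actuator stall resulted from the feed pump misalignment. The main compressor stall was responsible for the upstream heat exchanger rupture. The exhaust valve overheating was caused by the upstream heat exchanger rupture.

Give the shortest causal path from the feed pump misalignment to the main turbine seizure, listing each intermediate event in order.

the feed pump misalignment → the actuator fatigue crack → the secondary heat exchanger cavitation → the exhaust valve overheating → the main turbine seizure

the feed pump misalignment → the actuator fatigue crack
the actuator fatigue crack → the secondary heat exchanger cavitation
the secondary heat exchanger cavitation → the exhaust valve overheating
the exhaust valve overheating → the main turbine seizure
Length: 4 steps.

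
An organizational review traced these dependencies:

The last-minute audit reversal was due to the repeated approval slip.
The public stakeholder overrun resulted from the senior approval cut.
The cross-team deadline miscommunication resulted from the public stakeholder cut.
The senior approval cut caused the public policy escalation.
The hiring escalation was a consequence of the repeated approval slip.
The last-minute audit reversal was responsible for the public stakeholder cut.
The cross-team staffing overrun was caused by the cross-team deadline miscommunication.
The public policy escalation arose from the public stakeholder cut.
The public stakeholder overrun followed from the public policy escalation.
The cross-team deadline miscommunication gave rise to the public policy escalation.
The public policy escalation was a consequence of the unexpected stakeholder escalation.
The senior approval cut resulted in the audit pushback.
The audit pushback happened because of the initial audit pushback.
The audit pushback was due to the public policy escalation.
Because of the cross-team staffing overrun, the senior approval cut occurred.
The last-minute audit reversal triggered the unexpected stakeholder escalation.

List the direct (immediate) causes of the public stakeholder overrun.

Upstream contributors include the repeated approval slip, the last-minute audit reversal, the public stakeholder cut, the cross-team deadline miscommunication, the unexpected stakeholder escalation, the cross-team staffing overrun, but only the public policy escalation, the senior approval cut feed directly into the public stakeholder overrun.

the public policy escalation, the senior approval cut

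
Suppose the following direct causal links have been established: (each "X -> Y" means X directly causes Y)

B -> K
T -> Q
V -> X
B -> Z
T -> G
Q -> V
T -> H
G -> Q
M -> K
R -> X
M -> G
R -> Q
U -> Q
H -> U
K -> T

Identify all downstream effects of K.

Direct effects: T.
2 steps out: H, G, Q.
3 steps out: U, V.
4 steps out: X.
Not reachable from it: B, M, R, Z.

G, H, Q, T, U, V, X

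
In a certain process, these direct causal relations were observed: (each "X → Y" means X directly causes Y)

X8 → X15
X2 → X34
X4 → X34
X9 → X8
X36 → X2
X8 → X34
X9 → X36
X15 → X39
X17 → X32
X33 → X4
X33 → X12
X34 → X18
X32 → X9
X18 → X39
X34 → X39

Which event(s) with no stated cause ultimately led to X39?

Tracing upstream from X39: X39 ← X34 ← X4 ← X33.
A separate upstream branch: X39 ← X15 ← X8 ← X9 ← X32 ← X17.
Each of those chain origins has no stated cause.

X17, X33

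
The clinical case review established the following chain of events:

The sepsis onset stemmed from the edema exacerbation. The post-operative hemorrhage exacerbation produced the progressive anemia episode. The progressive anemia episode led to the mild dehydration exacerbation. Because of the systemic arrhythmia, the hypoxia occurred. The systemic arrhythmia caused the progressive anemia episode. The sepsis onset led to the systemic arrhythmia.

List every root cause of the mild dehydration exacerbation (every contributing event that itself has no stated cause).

Tracing upstream from the mild dehydration exacerbation: the mild dehydration exacerbation ← the progressive anemia episode ← the systemic arrhythmia ← the sepsis onset ← the edema exacerbation.
A separate upstream branch: the mild dehydration exacerbation ← the progressive anemia episode ← the post-operative hemorrhage exacerbation.
Each of those chain origins has no stated cause.

the edema exacerbation, the post-operative hemorrhage exacerbation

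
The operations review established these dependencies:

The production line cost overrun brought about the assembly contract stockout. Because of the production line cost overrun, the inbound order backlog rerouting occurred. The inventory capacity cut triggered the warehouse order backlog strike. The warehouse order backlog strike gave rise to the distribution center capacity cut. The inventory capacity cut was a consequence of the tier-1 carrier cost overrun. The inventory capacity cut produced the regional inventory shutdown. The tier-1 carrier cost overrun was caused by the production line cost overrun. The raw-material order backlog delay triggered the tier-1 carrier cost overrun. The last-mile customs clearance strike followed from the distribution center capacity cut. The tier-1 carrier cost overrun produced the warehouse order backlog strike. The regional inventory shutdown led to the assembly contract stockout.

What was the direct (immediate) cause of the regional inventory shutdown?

the inventory capacity cut

Upstream contributors include the production line cost overrun, the tier-1 carrier cost overrun, the raw-material order backlog delay, but only the inventory capacity cut feeds directly into the regional inventory shutdown.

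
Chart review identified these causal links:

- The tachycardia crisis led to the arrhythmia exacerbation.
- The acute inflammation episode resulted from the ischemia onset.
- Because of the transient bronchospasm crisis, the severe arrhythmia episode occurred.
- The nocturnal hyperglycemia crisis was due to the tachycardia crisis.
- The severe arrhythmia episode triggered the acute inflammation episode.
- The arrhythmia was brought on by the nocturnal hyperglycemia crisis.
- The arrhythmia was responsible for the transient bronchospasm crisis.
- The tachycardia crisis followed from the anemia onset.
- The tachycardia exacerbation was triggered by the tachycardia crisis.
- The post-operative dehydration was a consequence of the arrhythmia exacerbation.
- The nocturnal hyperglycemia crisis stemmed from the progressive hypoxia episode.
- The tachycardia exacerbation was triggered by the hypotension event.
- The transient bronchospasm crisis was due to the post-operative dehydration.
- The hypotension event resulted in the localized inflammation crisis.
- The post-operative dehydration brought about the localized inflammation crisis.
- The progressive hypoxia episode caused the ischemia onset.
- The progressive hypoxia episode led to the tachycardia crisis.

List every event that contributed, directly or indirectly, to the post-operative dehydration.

Immediate cause of the post-operative dehydration: the arrhythmia exacerbation.
Further upstream: the progressive hypoxia episode, the anemia onset, the tachycardia crisis.

the anemia onset, the arrhythmia exacerbation, the progressive hypoxia episode, the tachycardia crisis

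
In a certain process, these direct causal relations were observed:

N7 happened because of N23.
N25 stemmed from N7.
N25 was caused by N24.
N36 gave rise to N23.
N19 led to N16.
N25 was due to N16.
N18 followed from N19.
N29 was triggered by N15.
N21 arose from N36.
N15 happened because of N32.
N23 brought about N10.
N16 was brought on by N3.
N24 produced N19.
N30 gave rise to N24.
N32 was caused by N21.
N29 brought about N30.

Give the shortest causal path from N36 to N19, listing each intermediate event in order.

N36 → N21
N21 → N32
N32 → N15
N15 → N29
N29 → N30
N30 → N24
N24 → N19
Length: 7 steps.

N36 → N21 → N32 → N15 → N29 → N30 → N24 → N19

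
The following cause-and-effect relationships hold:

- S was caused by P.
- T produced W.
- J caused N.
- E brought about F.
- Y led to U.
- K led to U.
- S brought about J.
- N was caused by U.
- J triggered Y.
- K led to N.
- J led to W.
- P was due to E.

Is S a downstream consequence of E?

Yes

There is a causal chain: E → P → S.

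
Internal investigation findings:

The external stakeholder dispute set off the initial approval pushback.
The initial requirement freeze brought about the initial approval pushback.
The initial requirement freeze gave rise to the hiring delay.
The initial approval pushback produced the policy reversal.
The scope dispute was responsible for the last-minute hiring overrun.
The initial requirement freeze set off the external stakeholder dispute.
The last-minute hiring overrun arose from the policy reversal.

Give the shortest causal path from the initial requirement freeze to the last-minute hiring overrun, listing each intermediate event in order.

the initial requirement freeze → the initial approval pushback → the policy reversal → the last-minute hiring overrun

the initial requirement freeze → the initial approval pushback
the initial approval pushback → the policy reversal
the policy reversal → the last-minute hiring overrun
Length: 3 steps.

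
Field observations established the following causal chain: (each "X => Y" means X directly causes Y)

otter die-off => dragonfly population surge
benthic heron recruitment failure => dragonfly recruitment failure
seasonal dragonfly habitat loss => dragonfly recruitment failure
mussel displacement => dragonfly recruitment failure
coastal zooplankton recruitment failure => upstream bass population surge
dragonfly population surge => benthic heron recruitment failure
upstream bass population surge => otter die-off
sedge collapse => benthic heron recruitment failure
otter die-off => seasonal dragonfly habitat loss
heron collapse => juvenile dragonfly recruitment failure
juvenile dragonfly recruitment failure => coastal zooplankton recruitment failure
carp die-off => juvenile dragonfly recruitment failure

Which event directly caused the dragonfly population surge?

Upstream contributors include the carp die-off, the heron collapse, the juvenile dragonfly recruitment failure, the coastal zooplankton recruitment failure, the upstream bass population surge, but only the otter die-off feeds directly into the dragonfly population surge.

the otter die-off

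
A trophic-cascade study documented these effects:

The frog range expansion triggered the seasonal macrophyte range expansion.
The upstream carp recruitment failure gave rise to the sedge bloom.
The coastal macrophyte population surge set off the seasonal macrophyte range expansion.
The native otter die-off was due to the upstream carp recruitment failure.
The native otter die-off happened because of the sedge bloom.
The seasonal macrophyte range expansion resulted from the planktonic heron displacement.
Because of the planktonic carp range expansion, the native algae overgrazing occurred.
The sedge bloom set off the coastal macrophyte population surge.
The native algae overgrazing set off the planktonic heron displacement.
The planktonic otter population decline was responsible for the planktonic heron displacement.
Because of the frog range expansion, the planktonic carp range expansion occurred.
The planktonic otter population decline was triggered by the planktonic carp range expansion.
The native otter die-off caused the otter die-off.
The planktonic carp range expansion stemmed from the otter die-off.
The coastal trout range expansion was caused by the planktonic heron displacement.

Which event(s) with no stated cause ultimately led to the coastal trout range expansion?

the frog range expansion, the upstream carp recruitment failure

Tracing upstream from the coastal trout range expansion: the coastal trout range expansion ← the planktonic heron displacement ← the planktonic otter population decline ← the planktonic carp range expansion ← the frog range expansion.
A separate upstream branch: the coastal trout range expansion ← the planktonic heron displacement ← the planktonic otter population decline ← the planktonic carp range expansion ← the otter die-off ← the native otter die-off ← the upstream carp recruitment failure.
Each of those chain origins has no stated cause.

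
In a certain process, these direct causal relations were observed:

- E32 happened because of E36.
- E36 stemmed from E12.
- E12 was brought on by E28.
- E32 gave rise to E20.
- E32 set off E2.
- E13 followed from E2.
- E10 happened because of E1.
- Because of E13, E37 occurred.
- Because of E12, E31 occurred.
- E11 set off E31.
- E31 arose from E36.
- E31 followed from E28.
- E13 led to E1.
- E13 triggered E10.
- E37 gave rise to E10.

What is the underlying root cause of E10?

Tracing upstream from E10: E10 ← E13 ← E2 ← E32 ← E36 ← E12 ← E28.
E28 has no stated cause, so it is the root.

E28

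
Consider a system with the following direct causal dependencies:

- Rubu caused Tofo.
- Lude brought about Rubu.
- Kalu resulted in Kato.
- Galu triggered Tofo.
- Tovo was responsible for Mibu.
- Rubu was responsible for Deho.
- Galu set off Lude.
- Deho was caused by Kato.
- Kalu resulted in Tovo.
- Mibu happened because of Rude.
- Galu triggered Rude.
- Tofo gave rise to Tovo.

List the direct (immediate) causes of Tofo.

Galu, Rubu

Upstream contributors include Lude, but only Galu, Rubu feed directly into Tofo.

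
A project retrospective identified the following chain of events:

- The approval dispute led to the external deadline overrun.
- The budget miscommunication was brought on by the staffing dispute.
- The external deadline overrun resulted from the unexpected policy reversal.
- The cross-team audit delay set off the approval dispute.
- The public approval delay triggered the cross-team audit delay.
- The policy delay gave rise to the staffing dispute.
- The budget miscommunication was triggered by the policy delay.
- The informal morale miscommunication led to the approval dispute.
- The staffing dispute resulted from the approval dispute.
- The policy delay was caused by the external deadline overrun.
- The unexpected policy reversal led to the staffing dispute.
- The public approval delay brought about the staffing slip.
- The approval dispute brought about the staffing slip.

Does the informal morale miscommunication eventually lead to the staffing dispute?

Yes

There is a causal chain: the informal morale miscommunication → the approval dispute → the staffing dispute.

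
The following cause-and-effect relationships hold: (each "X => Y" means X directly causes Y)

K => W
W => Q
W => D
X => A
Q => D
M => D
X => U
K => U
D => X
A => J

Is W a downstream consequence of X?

No

X leads to A, U, J; W is not among them.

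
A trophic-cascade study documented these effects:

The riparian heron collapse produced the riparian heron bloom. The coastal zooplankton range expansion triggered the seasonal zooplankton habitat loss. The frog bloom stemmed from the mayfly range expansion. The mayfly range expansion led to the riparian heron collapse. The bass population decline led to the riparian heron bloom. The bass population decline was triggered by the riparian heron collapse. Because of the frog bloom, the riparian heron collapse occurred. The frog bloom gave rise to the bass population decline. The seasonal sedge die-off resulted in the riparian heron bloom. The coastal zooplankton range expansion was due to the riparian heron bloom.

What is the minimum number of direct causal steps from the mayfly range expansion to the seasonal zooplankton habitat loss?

4

Shortest chain: the mayfly range expansion → the riparian heron collapse → the riparian heron bloom → the coastal zooplankton range expansion → the seasonal zooplankton habitat loss.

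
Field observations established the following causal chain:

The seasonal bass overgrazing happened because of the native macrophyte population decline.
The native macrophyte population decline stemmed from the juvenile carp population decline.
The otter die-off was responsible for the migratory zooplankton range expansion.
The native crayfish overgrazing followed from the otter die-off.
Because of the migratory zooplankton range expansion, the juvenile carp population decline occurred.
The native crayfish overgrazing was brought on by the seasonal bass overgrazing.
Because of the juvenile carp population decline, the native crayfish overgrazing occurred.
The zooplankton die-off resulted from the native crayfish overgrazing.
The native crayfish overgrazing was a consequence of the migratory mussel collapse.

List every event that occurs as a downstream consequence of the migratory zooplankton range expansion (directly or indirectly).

Direct effects: the juvenile carp population decline.
2 steps out: the native macrophyte population decline, the native crayfish overgrazing.
3 steps out: the seasonal bass overgrazing, the zooplankton die-off.
Not reachable from it: the otter die-off, the migratory mussel collapse.

the juvenile carp population decline, the native crayfish overgrazing, the native macrophyte population decline, the seasonal bass overgrazing, the zooplankton die-off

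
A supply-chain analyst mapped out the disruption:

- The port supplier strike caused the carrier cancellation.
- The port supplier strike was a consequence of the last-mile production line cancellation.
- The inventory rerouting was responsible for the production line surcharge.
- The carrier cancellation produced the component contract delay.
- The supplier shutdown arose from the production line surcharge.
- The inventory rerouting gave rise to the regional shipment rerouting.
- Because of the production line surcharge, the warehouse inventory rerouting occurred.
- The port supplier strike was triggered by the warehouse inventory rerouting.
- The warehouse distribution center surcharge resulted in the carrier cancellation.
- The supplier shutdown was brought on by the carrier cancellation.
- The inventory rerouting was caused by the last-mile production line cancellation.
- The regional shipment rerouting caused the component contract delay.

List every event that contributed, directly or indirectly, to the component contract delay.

Immediate causes of the component contract delay: the regional shipment rerouting, the carrier cancellation.
Further upstream: the warehouse distribution center surcharge, the last-mile production line cancellation, the inventory rerouting, the production line surcharge, the warehouse inventory rerouting, the port supplier strike.

the carrier cancellation, the inventory rerouting, the last-mile production line cancellation, the port supplier strike, the production line surcharge, the regional shipment rerouting, the warehouse distribution center surcharge, the warehouse inventory rerouting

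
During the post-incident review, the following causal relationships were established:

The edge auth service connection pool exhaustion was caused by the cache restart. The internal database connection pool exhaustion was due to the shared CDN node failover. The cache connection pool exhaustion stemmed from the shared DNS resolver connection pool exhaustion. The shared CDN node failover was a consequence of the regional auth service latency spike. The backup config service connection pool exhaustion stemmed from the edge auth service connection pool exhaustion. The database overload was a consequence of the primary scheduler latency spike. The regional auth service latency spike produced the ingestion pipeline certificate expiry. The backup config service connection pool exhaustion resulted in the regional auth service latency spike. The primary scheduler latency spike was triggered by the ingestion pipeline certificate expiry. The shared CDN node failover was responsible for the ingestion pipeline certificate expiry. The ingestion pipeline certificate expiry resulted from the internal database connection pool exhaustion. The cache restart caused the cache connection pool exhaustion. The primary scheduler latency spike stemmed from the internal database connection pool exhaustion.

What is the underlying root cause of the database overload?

Tracing upstream from the database overload: the database overload ← the primary scheduler latency spike ← the ingestion pipeline certificate expiry ← the regional auth service latency spike ← the backup config service connection pool exhaustion ← the edge auth service connection pool exhaustion ← the cache restart.
The cache restart has no stated cause, so it is the root.

the cache restart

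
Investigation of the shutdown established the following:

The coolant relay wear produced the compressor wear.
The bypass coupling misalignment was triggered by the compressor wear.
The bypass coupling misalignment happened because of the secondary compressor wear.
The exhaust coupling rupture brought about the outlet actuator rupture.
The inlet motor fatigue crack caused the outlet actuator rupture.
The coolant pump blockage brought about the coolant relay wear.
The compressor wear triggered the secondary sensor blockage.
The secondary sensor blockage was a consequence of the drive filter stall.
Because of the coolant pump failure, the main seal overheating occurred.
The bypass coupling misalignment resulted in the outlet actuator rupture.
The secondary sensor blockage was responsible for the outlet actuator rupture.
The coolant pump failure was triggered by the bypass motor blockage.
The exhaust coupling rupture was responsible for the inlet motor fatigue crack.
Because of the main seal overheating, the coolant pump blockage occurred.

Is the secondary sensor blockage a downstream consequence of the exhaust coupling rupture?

The exhaust coupling rupture leads to the inlet motor fatigue crack, the outlet actuator rupture; the secondary sensor blockage is not among them.

No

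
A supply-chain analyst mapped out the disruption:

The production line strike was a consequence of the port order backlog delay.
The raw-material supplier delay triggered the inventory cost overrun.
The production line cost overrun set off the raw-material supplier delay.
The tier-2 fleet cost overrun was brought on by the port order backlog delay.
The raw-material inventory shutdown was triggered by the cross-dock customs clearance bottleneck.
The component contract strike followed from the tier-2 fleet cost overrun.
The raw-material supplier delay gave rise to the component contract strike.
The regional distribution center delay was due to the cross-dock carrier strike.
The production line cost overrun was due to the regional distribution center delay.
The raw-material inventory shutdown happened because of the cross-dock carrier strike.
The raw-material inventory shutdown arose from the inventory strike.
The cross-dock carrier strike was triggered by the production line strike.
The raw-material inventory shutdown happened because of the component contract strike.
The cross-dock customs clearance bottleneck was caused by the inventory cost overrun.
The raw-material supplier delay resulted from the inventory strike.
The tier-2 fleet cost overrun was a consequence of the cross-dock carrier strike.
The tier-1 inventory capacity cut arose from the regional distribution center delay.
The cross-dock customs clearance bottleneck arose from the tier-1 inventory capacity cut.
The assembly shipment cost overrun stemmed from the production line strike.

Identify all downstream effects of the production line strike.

Direct effects: the cross-dock carrier strike, the assembly shipment cost overrun.
2 steps out: the tier-2 fleet cost overrun, the regional distribution center delay, the raw-material inventory shutdown.
3 steps out: the production line cost overrun, the tier-1 inventory capacity cut, the component contract strike.
4 steps out: the raw-material supplier delay, the cross-dock customs clearance bottleneck.
5 steps out: the inventory cost overrun.
Not reachable from it: the port order backlog delay, the inventory strike.

the assembly shipment cost overrun, the component contract strike, the cross-dock carrier strike, the cross-dock customs clearance bottleneck, the inventory cost overrun, the production line cost overrun, the raw-material inventory shutdown, the raw-material supplier delay, the regional distribution center delay, the tier-1 inventory capacity cut, the tier-2 fleet cost overrun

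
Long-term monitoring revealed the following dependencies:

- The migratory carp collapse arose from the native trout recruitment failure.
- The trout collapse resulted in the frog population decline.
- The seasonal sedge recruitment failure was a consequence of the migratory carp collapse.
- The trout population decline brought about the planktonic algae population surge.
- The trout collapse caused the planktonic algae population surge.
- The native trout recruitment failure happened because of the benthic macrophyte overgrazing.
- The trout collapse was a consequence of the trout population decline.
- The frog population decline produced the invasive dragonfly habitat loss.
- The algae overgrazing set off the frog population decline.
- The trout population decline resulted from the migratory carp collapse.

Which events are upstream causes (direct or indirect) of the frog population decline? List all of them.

the algae overgrazing, the benthic macrophyte overgrazing, the migratory carp collapse, the native trout recruitment failure, the trout collapse, the trout population decline

Immediate causes of the frog population decline: the algae overgrazing, the trout collapse.
Further upstream: the benthic macrophyte overgrazing, the native trout recruitment failure, the migratory carp collapse, the trout population decline.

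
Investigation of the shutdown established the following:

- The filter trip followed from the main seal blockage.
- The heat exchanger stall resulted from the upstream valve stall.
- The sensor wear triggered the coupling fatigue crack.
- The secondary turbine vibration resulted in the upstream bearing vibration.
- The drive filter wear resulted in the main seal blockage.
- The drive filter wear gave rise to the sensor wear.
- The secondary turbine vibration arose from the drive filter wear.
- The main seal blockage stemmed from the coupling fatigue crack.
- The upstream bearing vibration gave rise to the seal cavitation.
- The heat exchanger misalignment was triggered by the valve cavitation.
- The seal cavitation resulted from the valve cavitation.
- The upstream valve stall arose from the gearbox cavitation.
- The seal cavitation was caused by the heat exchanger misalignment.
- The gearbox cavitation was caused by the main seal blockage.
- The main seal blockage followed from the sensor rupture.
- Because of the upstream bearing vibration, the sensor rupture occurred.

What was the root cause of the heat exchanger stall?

the drive filter wear

Tracing upstream from the heat exchanger stall: the heat exchanger stall ← the upstream valve stall ← the gearbox cavitation ← the main seal blockage ← the drive filter wear.
The drive filter wear has no stated cause, so it is the root.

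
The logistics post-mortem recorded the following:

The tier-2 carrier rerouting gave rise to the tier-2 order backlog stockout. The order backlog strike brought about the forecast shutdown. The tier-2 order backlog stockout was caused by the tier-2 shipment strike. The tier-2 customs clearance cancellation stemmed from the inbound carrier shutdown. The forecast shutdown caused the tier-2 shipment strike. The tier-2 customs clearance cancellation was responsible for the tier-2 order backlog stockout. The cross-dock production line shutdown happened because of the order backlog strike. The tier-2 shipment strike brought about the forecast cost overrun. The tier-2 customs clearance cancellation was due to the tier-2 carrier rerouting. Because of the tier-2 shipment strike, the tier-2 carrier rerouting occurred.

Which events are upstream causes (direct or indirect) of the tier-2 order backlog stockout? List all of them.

Immediate causes of the tier-2 order backlog stockout: the tier-2 shipment strike, the tier-2 carrier rerouting, the tier-2 customs clearance cancellation.
Further upstream: the order backlog strike, the forecast shutdown, the inbound carrier shutdown.

the forecast shutdown, the inbound carrier shutdown, the order backlog strike, the tier-2 carrier rerouting, the tier-2 customs clearance cancellation, the tier-2 shipment strike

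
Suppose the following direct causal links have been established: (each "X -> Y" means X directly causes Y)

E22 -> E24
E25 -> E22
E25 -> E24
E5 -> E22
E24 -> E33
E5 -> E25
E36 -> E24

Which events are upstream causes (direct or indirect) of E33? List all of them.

Immediate cause of E33: E24.
Further upstream: E5, E25, E22, E36.

E22, E24, E25, E36, E5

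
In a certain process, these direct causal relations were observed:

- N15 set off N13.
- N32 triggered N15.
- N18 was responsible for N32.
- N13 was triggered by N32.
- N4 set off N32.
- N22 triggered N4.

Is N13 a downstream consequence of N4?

Yes

There is a causal chain: N4 → N32 → N13.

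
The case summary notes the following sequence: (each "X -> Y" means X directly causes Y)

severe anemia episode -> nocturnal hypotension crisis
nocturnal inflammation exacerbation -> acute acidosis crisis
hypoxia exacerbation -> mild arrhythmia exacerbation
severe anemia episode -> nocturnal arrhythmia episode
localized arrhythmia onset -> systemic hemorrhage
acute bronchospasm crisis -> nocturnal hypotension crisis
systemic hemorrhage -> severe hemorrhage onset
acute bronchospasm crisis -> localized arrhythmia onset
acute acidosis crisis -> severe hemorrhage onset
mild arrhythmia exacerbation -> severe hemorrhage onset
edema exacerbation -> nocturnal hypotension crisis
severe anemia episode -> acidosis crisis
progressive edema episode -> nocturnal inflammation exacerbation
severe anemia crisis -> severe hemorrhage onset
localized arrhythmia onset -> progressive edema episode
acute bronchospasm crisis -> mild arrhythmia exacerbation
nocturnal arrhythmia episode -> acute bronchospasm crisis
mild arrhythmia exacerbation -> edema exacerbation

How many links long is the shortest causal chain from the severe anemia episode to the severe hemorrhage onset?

Shortest chain: the severe anemia episode → the nocturnal arrhythmia episode → the acute bronchospasm crisis → the mild arrhythmia exacerbation → the severe hemorrhage onset.

4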